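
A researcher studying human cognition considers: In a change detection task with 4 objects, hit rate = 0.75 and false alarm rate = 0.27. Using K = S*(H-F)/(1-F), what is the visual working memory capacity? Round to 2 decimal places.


K = S * (H - F) / (1 - F)
H - F = 0.48
1 - F = 0.73
K = 4 * 0.48 / 0.73
= 2.63


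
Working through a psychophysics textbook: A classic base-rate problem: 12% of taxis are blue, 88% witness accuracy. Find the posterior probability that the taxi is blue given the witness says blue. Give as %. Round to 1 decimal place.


P(blue | says blue) = P(says blue | blue)*P(blue) / [P(says blue | blue)*P(blue) + P(says blue | not blue)*P(not blue)]
Numerator = 0.88 * 0.12 = 0.1056
False identification = 0.12 * 0.88 = 0.1056
P = 0.1056 / (0.1056 + 0.1056)
= 0.1056 / 0.2112
As percentage = 50.0


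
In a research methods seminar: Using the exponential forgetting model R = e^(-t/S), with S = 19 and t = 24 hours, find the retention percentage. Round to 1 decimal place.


R = e^(-t/S)
-t/S = -24/19 = -1.263158
R = e^(-1.263158) = 0.28276
Percentage = 0.28276 * 100
= 28.3


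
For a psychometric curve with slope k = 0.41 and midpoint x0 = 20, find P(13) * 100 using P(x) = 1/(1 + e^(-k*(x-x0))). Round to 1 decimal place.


P(x) = 1/(1 + e^(-0.41*(13 - 20)))
Exponent = -0.41 * -7 = 2.87
e^(2.87) = 17.637018
P = 1/(1 + 17.637018) = 0.053657
Percentage = 5.4


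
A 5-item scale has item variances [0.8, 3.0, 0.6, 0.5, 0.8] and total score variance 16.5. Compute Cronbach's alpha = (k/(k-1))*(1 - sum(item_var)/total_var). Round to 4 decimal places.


alpha = (k/(k-1)) * (1 - sum(s_i^2)/s_total^2)
sum(item variances) = 5.7
k/(k-1) = 5/4 = 1.25
1 - 5.7/16.5 = 1 - 0.345455 = 0.654545
alpha = 1.25 * 0.654545
= 0.8182


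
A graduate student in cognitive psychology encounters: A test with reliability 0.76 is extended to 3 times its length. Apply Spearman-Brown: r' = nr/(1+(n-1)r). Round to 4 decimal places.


r_new = n*r / (1 + (n-1)*r)
Numerator = 3 * 0.76 = 2.28
Denominator = 1 + 2 * 0.76 = 2.52
r_new = 2.28 / 2.52
= 0.9048


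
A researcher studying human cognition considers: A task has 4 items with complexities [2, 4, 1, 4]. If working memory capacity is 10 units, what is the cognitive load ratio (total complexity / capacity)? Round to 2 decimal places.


Total complexity = 2 + 4 + 1 + 4 = 11
Load = total / capacity = 11 / 10
= 1.10


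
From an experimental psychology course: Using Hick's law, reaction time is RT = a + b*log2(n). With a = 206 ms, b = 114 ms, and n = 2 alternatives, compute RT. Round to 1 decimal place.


RT = 206 + 114 * log2(2)
log2(2) = 1.0
RT = 206 + 114 * 1.0
= 206 + 114.0
= 320.0 ms


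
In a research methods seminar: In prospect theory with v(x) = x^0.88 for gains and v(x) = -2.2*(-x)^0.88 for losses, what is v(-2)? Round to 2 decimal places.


Since x = -2 < 0, use v(x) = -lambda*(-x)^alpha
(-x) = 2
2^0.88 = 1.8404
v(-2) = -2.2 * 1.8404
= -4.05


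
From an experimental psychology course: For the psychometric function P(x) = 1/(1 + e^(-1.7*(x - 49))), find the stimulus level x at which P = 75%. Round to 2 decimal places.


At P = 0.75: 0.75 = 1/(1 + e^(-k*(x-x0)))
Solving: e^(-k*(x-x0)) = 1/3
x = x0 + ln(3)/k
ln(3) = 1.0986
x = 49 + 1.0986/1.7
= 49 + 0.6462
= 49.65


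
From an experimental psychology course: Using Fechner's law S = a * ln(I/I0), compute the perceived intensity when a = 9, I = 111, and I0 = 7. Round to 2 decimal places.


S = 9 * ln(111/7)
I/I0 = 15.857143
ln(15.857143) = 2.7636
S = 9 * 2.7636
= 24.87


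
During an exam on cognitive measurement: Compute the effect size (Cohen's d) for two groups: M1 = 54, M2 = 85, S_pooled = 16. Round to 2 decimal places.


Cohen's d = (M1 - M2) / S_pooled
= (54 - 85) / 16
= -31 / 16
= -1.94


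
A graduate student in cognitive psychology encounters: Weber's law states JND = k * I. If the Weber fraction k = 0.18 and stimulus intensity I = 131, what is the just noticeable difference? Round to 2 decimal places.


JND = k * I
JND = 0.18 * 131
= 23.58


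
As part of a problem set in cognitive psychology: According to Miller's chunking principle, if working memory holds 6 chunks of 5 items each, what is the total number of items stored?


Total items = chunks * items_per_chunk
= 6 * 5
= 30


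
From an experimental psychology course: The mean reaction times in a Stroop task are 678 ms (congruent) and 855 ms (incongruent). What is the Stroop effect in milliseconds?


Stroop effect = RT(incongruent) - RT(congruent)
= 855 - 678
= 177 ms


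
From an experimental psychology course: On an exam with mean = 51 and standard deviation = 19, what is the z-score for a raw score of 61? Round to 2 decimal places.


z = (X - mu) / sigma
= (61 - 51) / 19
= 10 / 19
= 0.53


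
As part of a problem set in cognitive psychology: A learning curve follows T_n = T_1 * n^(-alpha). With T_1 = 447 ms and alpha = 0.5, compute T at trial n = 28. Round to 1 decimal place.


T_n = 447 * 28^(-0.5)
28^(-0.5) = 0.188982
T_n = 447 * 0.188982
= 84.5 ms


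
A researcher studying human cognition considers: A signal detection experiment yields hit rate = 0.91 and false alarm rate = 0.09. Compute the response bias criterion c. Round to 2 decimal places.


c = -0.5 * (z(HR) + z(FAR))
z(0.91) = 1.3408
z(0.09) = -1.3408
c = -0.5 * (1.3408 + -1.3408)
= -0.5 * 0.0
= 0.00


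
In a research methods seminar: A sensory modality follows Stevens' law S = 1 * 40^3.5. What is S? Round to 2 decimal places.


S = 1 * 40^3.5
40^3.5 = 404771.5405
S = 1 * 404771.5405
= 404771.54


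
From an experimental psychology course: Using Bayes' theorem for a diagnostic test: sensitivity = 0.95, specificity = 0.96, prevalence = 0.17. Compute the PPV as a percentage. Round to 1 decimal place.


PPV = (sens * prev) / (sens * prev + (1-spec) * (1-prev))
Numerator = 0.95 * 0.17 = 0.1615
P(positive and no disease) = (1 - spec) * (1 - prev) = (1 - 0.96) * (1 - 0.17) = 0.0332
Denominator = 0.1615 + 0.0332 = 0.1947
PPV = 0.1615 / 0.1947 = 0.829481
As percentage = 82.9


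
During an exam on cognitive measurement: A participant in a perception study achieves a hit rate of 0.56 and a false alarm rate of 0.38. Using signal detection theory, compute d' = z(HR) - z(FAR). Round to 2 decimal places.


d' = z(HR) - z(FAR)
z(0.56) = 0.151
z(0.38) = -0.3055
d' = 0.151 - -0.3055
= 0.46


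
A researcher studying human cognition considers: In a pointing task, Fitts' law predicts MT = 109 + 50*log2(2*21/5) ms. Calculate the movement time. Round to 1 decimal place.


MT = 109 + 50 * log2(2*21/5)
2D/W = 8.4
log2(8.4) = 3.0704
MT = 109 + 50 * 3.0704
= 262.5 ms


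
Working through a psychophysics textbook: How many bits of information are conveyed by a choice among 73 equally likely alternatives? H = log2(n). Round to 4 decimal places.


H = log2(n)
H = log2(73)
= 6.1898


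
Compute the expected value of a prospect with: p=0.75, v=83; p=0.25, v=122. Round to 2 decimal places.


EU = sum(p_i * v_i)
0.75 * 83 = 62.25
0.25 * 122 = 30.5
EU = 62.25 + 30.5
= 92.75


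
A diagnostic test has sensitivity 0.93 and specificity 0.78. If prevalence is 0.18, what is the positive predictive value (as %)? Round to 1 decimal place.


PPV = (sens * prev) / (sens * prev + (1-spec) * (1-prev))
Numerator = 0.93 * 0.18 = 0.1674
P(positive and no disease) = (1 - spec) * (1 - prev) = (1 - 0.78) * (1 - 0.18) = 0.1804
Denominator = 0.1674 + 0.1804 = 0.3478
PPV = 0.1674 / 0.3478 = 0.481311
As percentage = 48.1


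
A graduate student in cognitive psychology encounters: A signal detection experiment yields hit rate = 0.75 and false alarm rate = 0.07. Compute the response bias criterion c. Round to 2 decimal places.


c = -0.5 * (z(HR) + z(FAR))
z(0.75) = 0.6745
z(0.07) = -1.4758
c = -0.5 * (0.6745 + -1.4758)
= -0.5 * -0.8013
= 0.40


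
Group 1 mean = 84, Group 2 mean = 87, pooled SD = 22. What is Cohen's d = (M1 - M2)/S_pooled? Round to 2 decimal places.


Cohen's d = (M1 - M2) / S_pooled
= (84 - 87) / 22
= -3 / 22
= -0.14


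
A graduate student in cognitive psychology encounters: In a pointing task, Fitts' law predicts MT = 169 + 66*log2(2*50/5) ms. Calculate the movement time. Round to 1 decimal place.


MT = 169 + 66 * log2(2*50/5)
2D/W = 20.0
log2(20.0) = 4.3219
MT = 169 + 66 * 4.3219
= 454.2 ms


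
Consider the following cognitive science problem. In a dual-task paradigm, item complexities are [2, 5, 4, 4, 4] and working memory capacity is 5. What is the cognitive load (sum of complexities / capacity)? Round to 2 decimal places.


Total complexity = 2 + 5 + 4 + 4 + 4 = 19
Load = total / capacity = 19 / 5
= 3.80


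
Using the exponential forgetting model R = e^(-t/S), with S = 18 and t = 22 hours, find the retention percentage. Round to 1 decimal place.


R = e^(-t/S)
-t/S = -22/18 = -1.222222
R = e^(-1.222222) = 0.294575
Percentage = 0.294575 * 100
= 29.5


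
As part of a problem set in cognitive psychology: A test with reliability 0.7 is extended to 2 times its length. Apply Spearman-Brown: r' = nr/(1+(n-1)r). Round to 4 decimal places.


r_new = n*r / (1 + (n-1)*r)
Numerator = 2 * 0.7 = 1.4
Denominator = 1 + 1 * 0.7 = 1.7
r_new = 1.4 / 1.7
= 0.8235


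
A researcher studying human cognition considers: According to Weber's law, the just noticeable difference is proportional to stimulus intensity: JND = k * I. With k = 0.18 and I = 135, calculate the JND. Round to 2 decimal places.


JND = k * I
JND = 0.18 * 135
= 24.30


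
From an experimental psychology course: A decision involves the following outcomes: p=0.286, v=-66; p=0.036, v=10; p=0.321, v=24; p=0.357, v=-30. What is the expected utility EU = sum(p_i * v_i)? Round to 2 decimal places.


EU = sum(p_i * v_i)
0.286 * -66 = -18.876
0.036 * 10 = 0.36
0.321 * 24 = 7.704
0.357 * -30 = -10.71
EU = -18.876 + 0.36 + 7.704 + -10.71
= -21.52


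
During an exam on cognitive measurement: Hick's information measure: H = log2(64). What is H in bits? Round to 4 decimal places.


H = log2(n)
H = log2(64)
= 6.0000


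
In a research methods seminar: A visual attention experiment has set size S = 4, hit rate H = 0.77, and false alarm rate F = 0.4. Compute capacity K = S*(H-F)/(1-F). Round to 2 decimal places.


K = S * (H - F) / (1 - F)
H - F = 0.37
1 - F = 0.6
K = 4 * 0.37 / 0.6
= 2.47


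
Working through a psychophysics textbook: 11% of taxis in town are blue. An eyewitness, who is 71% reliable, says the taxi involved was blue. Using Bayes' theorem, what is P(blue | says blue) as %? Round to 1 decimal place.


P(blue | says blue) = P(says blue | blue)*P(blue) / [P(says blue | blue)*P(blue) + P(says blue | not blue)*P(not blue)]
Numerator = 0.71 * 0.11 = 0.0781
False identification = 0.29 * 0.89 = 0.2581
P = 0.0781 / (0.0781 + 0.2581)
= 0.0781 / 0.3362
As percentage = 23.2


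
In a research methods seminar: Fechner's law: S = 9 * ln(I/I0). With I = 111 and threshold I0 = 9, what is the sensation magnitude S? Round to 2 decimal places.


S = 9 * ln(111/9)
I/I0 = 12.333333
ln(12.333333) = 2.5123
S = 9 * 2.5123
= 22.61


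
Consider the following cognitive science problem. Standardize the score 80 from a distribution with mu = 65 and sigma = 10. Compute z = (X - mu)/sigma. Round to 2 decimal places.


z = (X - mu) / sigma
= (80 - 65) / 10
= 15 / 10
= 1.50


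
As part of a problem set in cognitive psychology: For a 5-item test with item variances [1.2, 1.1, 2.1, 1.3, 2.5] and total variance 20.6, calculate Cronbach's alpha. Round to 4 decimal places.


alpha = (k/(k-1)) * (1 - sum(s_i^2)/s_total^2)
sum(item variances) = 8.2
k/(k-1) = 5/4 = 1.25
1 - 8.2/20.6 = 1 - 0.398058 = 0.601942
alpha = 1.25 * 0.601942
= 0.7524


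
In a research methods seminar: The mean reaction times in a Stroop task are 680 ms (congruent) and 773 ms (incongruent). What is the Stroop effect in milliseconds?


Stroop effect = RT(incongruent) - RT(congruent)
= 773 - 680
= 93 ms


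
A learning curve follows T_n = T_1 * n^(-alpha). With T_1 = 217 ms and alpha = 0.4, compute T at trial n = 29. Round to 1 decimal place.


T_n = 217 * 29^(-0.4)
29^(-0.4) = 0.26004
T_n = 217 * 0.26004
= 56.4 ms


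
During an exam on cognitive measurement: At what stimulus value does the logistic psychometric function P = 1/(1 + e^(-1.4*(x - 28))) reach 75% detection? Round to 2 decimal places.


At P = 0.75: 0.75 = 1/(1 + e^(-k*(x-x0)))
Solving: e^(-k*(x-x0)) = 1/3
x = x0 + ln(3)/k
ln(3) = 1.0986
x = 28 + 1.0986/1.4
= 28 + 0.7847
= 28.78


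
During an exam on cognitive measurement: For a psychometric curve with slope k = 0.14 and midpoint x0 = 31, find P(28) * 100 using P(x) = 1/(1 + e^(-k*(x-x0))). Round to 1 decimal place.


P(x) = 1/(1 + e^(-0.14*(28 - 31)))
Exponent = -0.14 * -3 = 0.42
e^(0.42) = 1.521962
P = 1/(1 + 1.521962) = 0.396517
Percentage = 39.7


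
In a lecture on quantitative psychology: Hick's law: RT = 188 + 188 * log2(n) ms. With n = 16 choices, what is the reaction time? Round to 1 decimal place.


RT = 188 + 188 * log2(16)
log2(16) = 4.0
RT = 188 + 188 * 4.0
= 188 + 752.0
= 940.0 ms


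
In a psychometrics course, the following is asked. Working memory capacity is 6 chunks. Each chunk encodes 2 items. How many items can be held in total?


Total items = chunks * items_per_chunk
= 6 * 2
= 12


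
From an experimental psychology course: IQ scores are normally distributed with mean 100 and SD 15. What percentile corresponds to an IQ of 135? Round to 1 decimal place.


z = (IQ - mean) / SD
z = (135 - 100) / 15 = 2.3333
Percentile = Phi(2.3333) * 100
Phi(2.3333) = 0.990184
= 99.0


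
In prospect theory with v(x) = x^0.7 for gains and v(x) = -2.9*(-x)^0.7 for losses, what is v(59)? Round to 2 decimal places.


Since x = 59 >= 0, use v(x) = x^0.7
59^0.7 = 17.3619
v(59) = 17.36


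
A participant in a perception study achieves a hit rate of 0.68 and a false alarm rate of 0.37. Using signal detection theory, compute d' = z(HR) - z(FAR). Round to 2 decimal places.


d' = z(HR) - z(FAR)
z(0.68) = 0.4677
z(0.37) = -0.3319
d' = 0.4677 - -0.3319
= 0.80


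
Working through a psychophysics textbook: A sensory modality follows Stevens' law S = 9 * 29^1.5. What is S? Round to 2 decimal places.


S = 9 * 29^1.5
29^1.5 = 156.1698
S = 9 * 156.1698
= 1405.53


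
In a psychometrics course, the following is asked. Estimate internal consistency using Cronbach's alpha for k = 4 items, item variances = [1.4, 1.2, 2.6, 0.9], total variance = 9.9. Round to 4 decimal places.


alpha = (k/(k-1)) * (1 - sum(s_i^2)/s_total^2)
sum(item variances) = 6.1
k/(k-1) = 4/3 = 1.333333
1 - 6.1/9.9 = 1 - 0.616162 = 0.383838
alpha = 1.333333 * 0.383838
= 0.5118


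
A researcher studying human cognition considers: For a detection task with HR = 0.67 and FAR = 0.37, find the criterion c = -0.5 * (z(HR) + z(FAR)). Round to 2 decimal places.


c = -0.5 * (z(HR) + z(FAR))
z(0.67) = 0.4399
z(0.37) = -0.3319
c = -0.5 * (0.4399 + -0.3319)
= -0.5 * 0.108
= -0.05


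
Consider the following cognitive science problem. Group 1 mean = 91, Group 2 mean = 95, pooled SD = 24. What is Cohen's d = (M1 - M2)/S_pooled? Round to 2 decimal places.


Cohen's d = (M1 - M2) / S_pooled
= (91 - 95) / 24
= -4 / 24
= -0.17


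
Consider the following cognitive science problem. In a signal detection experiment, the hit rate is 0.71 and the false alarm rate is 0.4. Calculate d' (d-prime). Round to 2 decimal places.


d' = z(HR) - z(FAR)
z(0.71) = 0.5534
z(0.4) = -0.2533
d' = 0.5534 - -0.2533
= 0.81


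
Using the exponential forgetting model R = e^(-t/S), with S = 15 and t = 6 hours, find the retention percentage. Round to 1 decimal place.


R = e^(-t/S)
-t/S = -6/15 = -0.4
R = e^(-0.4) = 0.67032
Percentage = 0.67032 * 100
= 67.0


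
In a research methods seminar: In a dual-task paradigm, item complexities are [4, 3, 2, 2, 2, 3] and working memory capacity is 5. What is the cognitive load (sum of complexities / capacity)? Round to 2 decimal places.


Total complexity = 4 + 3 + 2 + 2 + 2 + 3 = 16
Load = total / capacity = 16 / 5
= 3.20


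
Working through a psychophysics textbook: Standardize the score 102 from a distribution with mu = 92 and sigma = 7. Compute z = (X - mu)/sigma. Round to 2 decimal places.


z = (X - mu) / sigma
= (102 - 92) / 7
= 10 / 7
= 1.43


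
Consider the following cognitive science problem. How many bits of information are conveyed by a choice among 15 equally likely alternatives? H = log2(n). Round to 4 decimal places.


H = log2(n)
H = log2(15)
= 3.9069


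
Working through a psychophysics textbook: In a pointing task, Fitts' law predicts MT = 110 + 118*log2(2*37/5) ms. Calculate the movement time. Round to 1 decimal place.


MT = 110 + 118 * log2(2*37/5)
2D/W = 14.8
log2(14.8) = 3.8875
MT = 110 + 118 * 3.8875
= 568.7 ms


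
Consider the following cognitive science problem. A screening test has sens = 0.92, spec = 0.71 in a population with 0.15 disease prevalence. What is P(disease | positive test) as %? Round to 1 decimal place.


PPV = (sens * prev) / (sens * prev + (1-spec) * (1-prev))
Numerator = 0.92 * 0.15 = 0.138
P(positive and no disease) = (1 - spec) * (1 - prev) = (1 - 0.71) * (1 - 0.15) = 0.2465
Denominator = 0.138 + 0.2465 = 0.3845
PPV = 0.138 / 0.3845 = 0.358908
As percentage = 35.9


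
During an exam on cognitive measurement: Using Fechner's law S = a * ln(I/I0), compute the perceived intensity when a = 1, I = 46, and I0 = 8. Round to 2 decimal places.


S = 1 * ln(46/8)
I/I0 = 5.75
ln(5.75) = 1.7492
S = 1 * 1.7492
= 1.75


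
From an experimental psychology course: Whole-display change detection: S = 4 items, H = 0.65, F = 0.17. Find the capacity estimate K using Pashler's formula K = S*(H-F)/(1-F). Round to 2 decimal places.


K = S * (H - F) / (1 - F)
H - F = 0.48
1 - F = 0.83
K = 4 * 0.48 / 0.83
= 2.31


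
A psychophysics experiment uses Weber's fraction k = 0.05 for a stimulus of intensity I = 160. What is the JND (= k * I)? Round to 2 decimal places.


JND = k * I
JND = 0.05 * 160
= 8.00


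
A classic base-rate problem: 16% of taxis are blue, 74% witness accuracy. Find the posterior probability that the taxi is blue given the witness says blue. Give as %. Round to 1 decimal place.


P(blue | says blue) = P(says blue | blue)*P(blue) / [P(says blue | blue)*P(blue) + P(says blue | not blue)*P(not blue)]
Numerator = 0.74 * 0.16 = 0.1184
False identification = 0.26 * 0.84 = 0.2184
P = 0.1184 / (0.1184 + 0.2184)
= 0.1184 / 0.3368
As percentage = 35.2


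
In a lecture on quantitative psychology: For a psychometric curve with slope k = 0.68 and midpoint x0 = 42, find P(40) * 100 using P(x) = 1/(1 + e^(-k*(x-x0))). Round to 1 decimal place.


P(x) = 1/(1 + e^(-0.68*(40 - 42)))
Exponent = -0.68 * -2 = 1.36
e^(1.36) = 3.896193
P = 1/(1 + 3.896193) = 0.20424
Percentage = 20.4


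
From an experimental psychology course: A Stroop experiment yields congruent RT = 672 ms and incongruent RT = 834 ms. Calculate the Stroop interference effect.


Stroop effect = RT(incongruent) - RT(congruent)
= 834 - 672
= 162 ms


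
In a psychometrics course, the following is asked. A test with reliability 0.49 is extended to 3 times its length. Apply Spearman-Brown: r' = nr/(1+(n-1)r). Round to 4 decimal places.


r_new = n*r / (1 + (n-1)*r)
Numerator = 3 * 0.49 = 1.47
Denominator = 1 + 2 * 0.49 = 1.98
r_new = 1.47 / 1.98
= 0.7424


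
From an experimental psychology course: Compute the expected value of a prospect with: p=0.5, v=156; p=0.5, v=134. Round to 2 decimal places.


EU = sum(p_i * v_i)
0.5 * 156 = 78.0
0.5 * 134 = 67.0
EU = 78.0 + 67.0
= 145.00


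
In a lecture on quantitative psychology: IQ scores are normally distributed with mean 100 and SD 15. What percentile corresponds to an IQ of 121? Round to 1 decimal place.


z = (IQ - mean) / SD
z = (121 - 100) / 15 = 1.4
Percentile = Phi(1.4) * 100
Phi(1.4) = 0.919243
= 91.9


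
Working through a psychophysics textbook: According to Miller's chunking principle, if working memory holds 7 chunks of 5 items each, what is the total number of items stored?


Total items = chunks * items_per_chunk
= 7 * 5
= 35


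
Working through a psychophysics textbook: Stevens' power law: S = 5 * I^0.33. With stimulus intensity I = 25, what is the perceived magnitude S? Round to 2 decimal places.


S = 5 * 25^0.33
25^0.33 = 2.8928
S = 5 * 2.8928
= 14.46


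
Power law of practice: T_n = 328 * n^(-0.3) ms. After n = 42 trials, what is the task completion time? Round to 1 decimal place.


T_n = 328 * 42^(-0.3)
42^(-0.3) = 0.325856
T_n = 328 * 0.325856
= 106.9 ms


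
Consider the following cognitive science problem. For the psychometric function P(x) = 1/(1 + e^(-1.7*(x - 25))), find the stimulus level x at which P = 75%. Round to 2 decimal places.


At P = 0.75: 0.75 = 1/(1 + e^(-k*(x-x0)))
Solving: e^(-k*(x-x0)) = 1/3
x = x0 + ln(3)/k
ln(3) = 1.0986
x = 25 + 1.0986/1.7
= 25 + 0.6462
= 25.65


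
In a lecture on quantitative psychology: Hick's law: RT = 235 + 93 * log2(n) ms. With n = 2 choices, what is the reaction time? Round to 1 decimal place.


RT = 235 + 93 * log2(2)
log2(2) = 1.0
RT = 235 + 93 * 1.0
= 235 + 93.0
= 328.0 ms


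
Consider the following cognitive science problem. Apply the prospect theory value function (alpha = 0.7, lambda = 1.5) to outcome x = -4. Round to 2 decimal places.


Since x = -4 < 0, use v(x) = -lambda*(-x)^alpha
(-x) = 4
4^0.7 = 2.639
v(-4) = -1.5 * 2.639
= -3.96


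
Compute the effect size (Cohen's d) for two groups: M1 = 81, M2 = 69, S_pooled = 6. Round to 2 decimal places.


Cohen's d = (M1 - M2) / S_pooled
= (81 - 69) / 6
= 12 / 6
= 2.00


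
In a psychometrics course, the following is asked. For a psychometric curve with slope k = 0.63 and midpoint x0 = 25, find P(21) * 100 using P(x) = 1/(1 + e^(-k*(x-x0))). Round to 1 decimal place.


P(x) = 1/(1 + e^(-0.63*(21 - 25)))
Exponent = -0.63 * -4 = 2.52
e^(2.52) = 12.428597
P = 1/(1 + 12.428597) = 0.074468
Percentage = 7.4


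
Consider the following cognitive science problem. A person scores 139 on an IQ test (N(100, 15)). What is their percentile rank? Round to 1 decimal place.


z = (IQ - mean) / SD
z = (139 - 100) / 15 = 2.6
Percentile = Phi(2.6) * 100
Phi(2.6) = 0.995339
= 99.5


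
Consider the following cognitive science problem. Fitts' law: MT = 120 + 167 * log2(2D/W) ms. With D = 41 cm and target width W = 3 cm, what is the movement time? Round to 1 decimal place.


MT = 120 + 167 * log2(2*41/3)
2D/W = 27.333333
log2(27.333333) = 4.7726
MT = 120 + 167 * 4.7726
= 917.0 ms


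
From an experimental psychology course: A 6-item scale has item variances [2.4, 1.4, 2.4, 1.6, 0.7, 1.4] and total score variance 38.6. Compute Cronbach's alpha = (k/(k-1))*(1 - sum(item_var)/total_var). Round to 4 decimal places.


alpha = (k/(k-1)) * (1 - sum(s_i^2)/s_total^2)
sum(item variances) = 9.9
k/(k-1) = 6/5 = 1.2
1 - 9.9/38.6 = 1 - 0.256477 = 0.743523
alpha = 1.2 * 0.743523
= 0.8922


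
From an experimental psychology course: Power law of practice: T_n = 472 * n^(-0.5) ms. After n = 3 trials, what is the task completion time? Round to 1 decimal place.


T_n = 472 * 3^(-0.5)
3^(-0.5) = 0.57735
T_n = 472 * 0.57735
= 272.5 ms


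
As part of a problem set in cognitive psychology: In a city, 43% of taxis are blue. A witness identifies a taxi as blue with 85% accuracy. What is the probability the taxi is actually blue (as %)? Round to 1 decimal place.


P(blue | says blue) = P(says blue | blue)*P(blue) / [P(says blue | blue)*P(blue) + P(says blue | not blue)*P(not blue)]
Numerator = 0.85 * 0.43 = 0.3655
False identification = 0.15 * 0.57 = 0.0855
P = 0.3655 / (0.3655 + 0.0855)
= 0.3655 / 0.451
As percentage = 81.0


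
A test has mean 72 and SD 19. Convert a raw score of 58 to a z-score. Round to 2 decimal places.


z = (X - mu) / sigma
= (58 - 72) / 19
= -14 / 19
= -0.74


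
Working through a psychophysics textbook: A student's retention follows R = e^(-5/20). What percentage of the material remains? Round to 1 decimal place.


R = e^(-t/S)
-t/S = -5/20 = -0.25
R = e^(-0.25) = 0.778801
Percentage = 0.778801 * 100
= 77.9


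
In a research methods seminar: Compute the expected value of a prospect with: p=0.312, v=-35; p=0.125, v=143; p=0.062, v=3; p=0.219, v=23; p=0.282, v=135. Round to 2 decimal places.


EU = sum(p_i * v_i)
0.312 * -35 = -10.92
0.125 * 143 = 17.875
0.062 * 3 = 0.186
0.219 * 23 = 5.037
0.282 * 135 = 38.07
EU = -10.92 + 17.875 + 0.186 + 5.037 + 38.07
= 50.25


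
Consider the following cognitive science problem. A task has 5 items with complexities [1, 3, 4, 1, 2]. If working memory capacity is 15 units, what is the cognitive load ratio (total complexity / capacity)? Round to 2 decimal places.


Total complexity = 1 + 3 + 4 + 1 + 2 = 11
Load = total / capacity = 11 / 15
= 0.73


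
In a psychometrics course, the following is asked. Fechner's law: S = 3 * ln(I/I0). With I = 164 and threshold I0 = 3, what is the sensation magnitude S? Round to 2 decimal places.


S = 3 * ln(164/3)
I/I0 = 54.666667
ln(54.666667) = 4.0013
S = 3 * 4.0013
= 12.00


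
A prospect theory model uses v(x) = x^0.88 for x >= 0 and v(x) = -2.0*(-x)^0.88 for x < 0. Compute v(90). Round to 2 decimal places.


Since x = 90 >= 0, use v(x) = x^0.88
90^0.88 = 52.4485
v(90) = 52.45


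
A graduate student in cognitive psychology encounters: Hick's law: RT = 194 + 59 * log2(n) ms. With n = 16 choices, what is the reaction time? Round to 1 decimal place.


RT = 194 + 59 * log2(16)
log2(16) = 4.0
RT = 194 + 59 * 4.0
= 194 + 236.0
= 430.0 ms


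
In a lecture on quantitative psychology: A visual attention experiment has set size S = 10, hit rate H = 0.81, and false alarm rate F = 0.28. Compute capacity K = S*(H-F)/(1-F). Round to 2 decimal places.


K = S * (H - F) / (1 - F)
H - F = 0.53
1 - F = 0.72
K = 10 * 0.53 / 0.72
= 7.36


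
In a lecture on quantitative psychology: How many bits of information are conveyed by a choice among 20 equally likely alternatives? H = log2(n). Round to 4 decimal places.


H = log2(n)
H = log2(20)
= 4.3219


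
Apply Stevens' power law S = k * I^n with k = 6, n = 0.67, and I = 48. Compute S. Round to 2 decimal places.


S = 6 * 48^0.67
48^0.67 = 13.3792
S = 6 * 13.3792
= 80.28


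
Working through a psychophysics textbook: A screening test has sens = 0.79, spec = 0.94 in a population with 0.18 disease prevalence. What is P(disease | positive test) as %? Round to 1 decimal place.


PPV = (sens * prev) / (sens * prev + (1-spec) * (1-prev))
Numerator = 0.79 * 0.18 = 0.1422
P(positive and no disease) = (1 - spec) * (1 - prev) = (1 - 0.94) * (1 - 0.18) = 0.0492
Denominator = 0.1422 + 0.0492 = 0.1914
PPV = 0.1422 / 0.1914 = 0.742947
As percentage = 74.3


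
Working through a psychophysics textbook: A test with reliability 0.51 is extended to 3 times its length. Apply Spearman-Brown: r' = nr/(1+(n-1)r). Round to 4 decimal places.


r_new = n*r / (1 + (n-1)*r)
Numerator = 3 * 0.51 = 1.53
Denominator = 1 + 2 * 0.51 = 2.02
r_new = 1.53 / 2.02
= 0.7574


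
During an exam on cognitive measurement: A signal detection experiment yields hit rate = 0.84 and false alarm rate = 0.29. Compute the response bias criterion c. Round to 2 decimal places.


c = -0.5 * (z(HR) + z(FAR))
z(0.84) = 0.9945
z(0.29) = -0.5534
c = -0.5 * (0.9945 + -0.5534)
= -0.5 * 0.4411
= -0.22


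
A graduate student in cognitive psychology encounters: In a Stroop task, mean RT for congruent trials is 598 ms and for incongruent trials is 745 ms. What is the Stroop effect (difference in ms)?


Stroop effect = RT(incongruent) - RT(congruent)
= 745 - 598
= 147 ms


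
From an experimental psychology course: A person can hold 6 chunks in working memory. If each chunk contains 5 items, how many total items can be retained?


Total items = chunks * items_per_chunk
= 6 * 5
= 30


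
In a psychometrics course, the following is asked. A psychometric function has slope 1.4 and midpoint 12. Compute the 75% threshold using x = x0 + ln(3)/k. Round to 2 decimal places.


At P = 0.75: 0.75 = 1/(1 + e^(-k*(x-x0)))
Solving: e^(-k*(x-x0)) = 1/3
x = x0 + ln(3)/k
ln(3) = 1.0986
x = 12 + 1.0986/1.4
= 12 + 0.7847
= 12.78


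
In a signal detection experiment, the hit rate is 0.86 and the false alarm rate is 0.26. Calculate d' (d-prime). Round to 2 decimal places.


d' = z(HR) - z(FAR)
z(0.86) = 1.0803
z(0.26) = -0.6433
d' = 1.0803 - -0.6433
= 1.72


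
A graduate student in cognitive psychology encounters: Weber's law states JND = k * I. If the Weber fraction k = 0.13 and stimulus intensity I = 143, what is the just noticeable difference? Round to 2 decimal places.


JND = k * I
JND = 0.13 * 143
= 18.59


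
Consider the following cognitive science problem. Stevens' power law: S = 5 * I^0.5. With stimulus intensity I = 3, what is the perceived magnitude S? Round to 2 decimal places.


S = 5 * 3^0.5
3^0.5 = 1.7321
S = 5 * 1.7321
= 8.66


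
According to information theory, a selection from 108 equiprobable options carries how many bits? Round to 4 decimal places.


H = log2(n)
H = log2(108)
= 6.7549


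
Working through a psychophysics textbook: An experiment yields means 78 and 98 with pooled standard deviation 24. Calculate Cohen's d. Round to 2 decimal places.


Cohen's d = (M1 - M2) / S_pooled
= (78 - 98) / 24
= -20 / 24
= -0.83


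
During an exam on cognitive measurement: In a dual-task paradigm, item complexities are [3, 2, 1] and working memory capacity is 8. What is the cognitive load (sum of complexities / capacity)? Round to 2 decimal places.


Total complexity = 3 + 2 + 1 = 6
Load = total / capacity = 6 / 8
= 0.75


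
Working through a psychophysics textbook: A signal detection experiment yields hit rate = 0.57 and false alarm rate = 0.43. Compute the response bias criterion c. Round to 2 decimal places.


c = -0.5 * (z(HR) + z(FAR))
z(0.57) = 0.1764
z(0.43) = -0.1764
c = -0.5 * (0.1764 + -0.1764)
= -0.5 * 0.0
= 0.00


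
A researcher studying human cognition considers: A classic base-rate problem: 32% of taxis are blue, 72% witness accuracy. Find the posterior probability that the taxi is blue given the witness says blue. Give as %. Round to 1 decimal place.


P(blue | says blue) = P(says blue | blue)*P(blue) / [P(says blue | blue)*P(blue) + P(says blue | not blue)*P(not blue)]
Numerator = 0.72 * 0.32 = 0.2304
False identification = 0.28 * 0.68 = 0.1904
P = 0.2304 / (0.2304 + 0.1904)
= 0.2304 / 0.4208
As percentage = 54.8


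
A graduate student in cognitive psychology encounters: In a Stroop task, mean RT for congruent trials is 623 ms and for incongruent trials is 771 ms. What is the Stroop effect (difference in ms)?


Stroop effect = RT(incongruent) - RT(congruent)
= 771 - 623
= 148 ms


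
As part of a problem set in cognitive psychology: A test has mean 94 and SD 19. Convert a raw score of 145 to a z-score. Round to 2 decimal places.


z = (X - mu) / sigma
= (145 - 94) / 19
= 51 / 19
= 2.68


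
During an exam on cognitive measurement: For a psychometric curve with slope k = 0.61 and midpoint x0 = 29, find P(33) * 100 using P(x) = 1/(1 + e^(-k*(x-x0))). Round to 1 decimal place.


P(x) = 1/(1 + e^(-0.61*(33 - 29)))
Exponent = -0.61 * 4 = -2.44
e^(-2.44) = 0.087161
P = 1/(1 + 0.087161) = 0.919827
Percentage = 92.0


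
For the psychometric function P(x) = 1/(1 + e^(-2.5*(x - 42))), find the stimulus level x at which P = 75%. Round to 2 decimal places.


At P = 0.75: 0.75 = 1/(1 + e^(-k*(x-x0)))
Solving: e^(-k*(x-x0)) = 1/3
x = x0 + ln(3)/k
ln(3) = 1.0986
x = 42 + 1.0986/2.5
= 42 + 0.4394
= 42.44


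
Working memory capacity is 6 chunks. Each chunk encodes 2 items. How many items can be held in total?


Total items = chunks * items_per_chunk
= 6 * 2
= 12


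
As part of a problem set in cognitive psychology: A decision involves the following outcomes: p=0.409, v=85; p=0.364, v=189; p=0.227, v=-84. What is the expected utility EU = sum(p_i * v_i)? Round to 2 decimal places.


EU = sum(p_i * v_i)
0.409 * 85 = 34.765
0.364 * 189 = 68.796
0.227 * -84 = -19.068
EU = 34.765 + 68.796 + -19.068
= 84.49


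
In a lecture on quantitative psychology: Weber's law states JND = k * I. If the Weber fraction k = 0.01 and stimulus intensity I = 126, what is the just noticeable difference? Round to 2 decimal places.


JND = k * I
JND = 0.01 * 126
= 1.26


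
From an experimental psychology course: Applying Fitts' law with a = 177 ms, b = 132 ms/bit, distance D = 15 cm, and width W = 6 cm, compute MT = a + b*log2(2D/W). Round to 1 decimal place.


MT = 177 + 132 * log2(2*15/6)
2D/W = 5.0
log2(5.0) = 2.3219
MT = 177 + 132 * 2.3219
= 483.5 ms


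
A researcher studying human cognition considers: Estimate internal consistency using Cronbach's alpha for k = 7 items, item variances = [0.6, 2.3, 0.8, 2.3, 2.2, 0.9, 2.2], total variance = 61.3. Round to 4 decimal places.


alpha = (k/(k-1)) * (1 - sum(s_i^2)/s_total^2)
sum(item variances) = 11.3
k/(k-1) = 7/6 = 1.166667
1 - 11.3/61.3 = 1 - 0.184339 = 0.815661
alpha = 1.166667 * 0.815661
= 0.9516


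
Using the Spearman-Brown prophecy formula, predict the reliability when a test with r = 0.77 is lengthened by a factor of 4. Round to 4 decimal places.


r_new = n*r / (1 + (n-1)*r)
Numerator = 4 * 0.77 = 3.08
Denominator = 1 + 3 * 0.77 = 3.31
r_new = 3.08 / 3.31
= 0.9305


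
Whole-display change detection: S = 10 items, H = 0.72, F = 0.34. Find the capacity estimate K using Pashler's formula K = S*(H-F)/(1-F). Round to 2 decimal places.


K = S * (H - F) / (1 - F)
H - F = 0.38
1 - F = 0.66
K = 10 * 0.38 / 0.66
= 5.76


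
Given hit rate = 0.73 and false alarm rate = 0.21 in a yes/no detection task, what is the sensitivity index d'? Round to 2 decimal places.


d' = z(HR) - z(FAR)
z(0.73) = 0.6128
z(0.21) = -0.8064
d' = 0.6128 - -0.8064
= 1.42


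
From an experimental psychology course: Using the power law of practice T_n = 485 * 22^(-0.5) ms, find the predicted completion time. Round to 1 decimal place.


T_n = 485 * 22^(-0.5)
22^(-0.5) = 0.213201
T_n = 485 * 0.213201
= 103.4 ms


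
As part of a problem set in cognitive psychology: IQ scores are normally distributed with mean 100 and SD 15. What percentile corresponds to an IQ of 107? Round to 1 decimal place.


z = (IQ - mean) / SD
z = (107 - 100) / 15 = 0.4667
Percentile = Phi(0.4667) * 100
Phi(0.4667) = 0.679643
= 68.0


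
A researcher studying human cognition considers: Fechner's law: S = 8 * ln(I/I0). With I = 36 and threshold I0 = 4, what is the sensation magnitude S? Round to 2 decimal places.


S = 8 * ln(36/4)
I/I0 = 9.0
ln(9.0) = 2.1972
S = 8 * 2.1972
= 17.58


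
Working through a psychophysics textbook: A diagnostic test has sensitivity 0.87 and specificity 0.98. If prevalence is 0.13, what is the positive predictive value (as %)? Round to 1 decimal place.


PPV = (sens * prev) / (sens * prev + (1-spec) * (1-prev))
Numerator = 0.87 * 0.13 = 0.1131
P(positive and no disease) = (1 - spec) * (1 - prev) = (1 - 0.98) * (1 - 0.13) = 0.0174
Denominator = 0.1131 + 0.0174 = 0.1305
PPV = 0.1131 / 0.1305 = 0.866667
As percentage = 86.7


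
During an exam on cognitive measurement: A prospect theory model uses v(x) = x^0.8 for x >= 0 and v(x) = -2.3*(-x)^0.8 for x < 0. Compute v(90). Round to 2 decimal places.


Since x = 90 >= 0, use v(x) = x^0.8
90^0.8 = 36.5927
v(90) = 36.59


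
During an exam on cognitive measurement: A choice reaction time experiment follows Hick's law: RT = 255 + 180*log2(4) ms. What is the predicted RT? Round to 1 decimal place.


RT = 255 + 180 * log2(4)
log2(4) = 2.0
RT = 255 + 180 * 2.0
= 255 + 360.0
= 615.0 ms


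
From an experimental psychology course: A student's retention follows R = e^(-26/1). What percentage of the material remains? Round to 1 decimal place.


R = e^(-t/S)
-t/S = -26/1 = -26.0
R = e^(-26.0) = 0.0
Percentage = 0.0 * 100
= 0.0


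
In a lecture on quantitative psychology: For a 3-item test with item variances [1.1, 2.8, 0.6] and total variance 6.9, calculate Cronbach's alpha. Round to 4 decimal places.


alpha = (k/(k-1)) * (1 - sum(s_i^2)/s_total^2)
sum(item variances) = 4.5
k/(k-1) = 3/2 = 1.5
1 - 4.5/6.9 = 1 - 0.652174 = 0.347826
alpha = 1.5 * 0.347826
= 0.5217


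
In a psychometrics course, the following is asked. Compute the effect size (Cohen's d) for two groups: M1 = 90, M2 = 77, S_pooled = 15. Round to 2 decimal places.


Cohen's d = (M1 - M2) / S_pooled
= (90 - 77) / 15
= 13 / 15
= 0.87


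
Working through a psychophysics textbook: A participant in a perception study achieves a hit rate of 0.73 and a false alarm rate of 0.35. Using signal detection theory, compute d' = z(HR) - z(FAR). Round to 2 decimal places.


d' = z(HR) - z(FAR)
z(0.73) = 0.6128
z(0.35) = -0.3853
d' = 0.6128 - -0.3853
= 1.00


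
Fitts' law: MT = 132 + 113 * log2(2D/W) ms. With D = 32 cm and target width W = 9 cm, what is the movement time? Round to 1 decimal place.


MT = 132 + 113 * log2(2*32/9)
2D/W = 7.111111
log2(7.111111) = 2.8301
MT = 132 + 113 * 2.8301
= 451.8 ms


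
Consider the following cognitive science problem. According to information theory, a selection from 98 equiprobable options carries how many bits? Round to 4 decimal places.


H = log2(n)
H = log2(98)
= 6.6147


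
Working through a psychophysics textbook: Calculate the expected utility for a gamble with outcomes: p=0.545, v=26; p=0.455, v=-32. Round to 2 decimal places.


EU = sum(p_i * v_i)
0.545 * 26 = 14.17
0.455 * -32 = -14.56
EU = 14.17 + -14.56
= -0.39


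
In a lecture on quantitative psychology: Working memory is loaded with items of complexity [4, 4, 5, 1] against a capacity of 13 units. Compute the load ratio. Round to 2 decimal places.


Total complexity = 4 + 4 + 5 + 1 = 14
Load = total / capacity = 14 / 13
= 1.08


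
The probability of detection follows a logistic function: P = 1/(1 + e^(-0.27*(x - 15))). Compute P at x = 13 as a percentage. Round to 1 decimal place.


P(x) = 1/(1 + e^(-0.27*(13 - 15)))
Exponent = -0.27 * -2 = 0.54
e^(0.54) = 1.716007
P = 1/(1 + 1.716007) = 0.368188
Percentage = 36.8


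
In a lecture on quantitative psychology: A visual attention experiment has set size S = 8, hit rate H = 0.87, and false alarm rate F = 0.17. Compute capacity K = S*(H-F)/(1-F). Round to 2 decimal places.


K = S * (H - F) / (1 - F)
H - F = 0.7
1 - F = 0.83
K = 8 * 0.7 / 0.83
= 6.75


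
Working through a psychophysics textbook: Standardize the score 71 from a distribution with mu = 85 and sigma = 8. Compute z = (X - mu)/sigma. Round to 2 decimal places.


z = (X - mu) / sigma
= (71 - 85) / 8
= -14 / 8
= -1.75


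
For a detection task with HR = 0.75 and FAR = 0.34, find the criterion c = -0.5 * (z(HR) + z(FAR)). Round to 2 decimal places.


c = -0.5 * (z(HR) + z(FAR))
z(0.75) = 0.6745
z(0.34) = -0.4125
c = -0.5 * (0.6745 + -0.4125)
= -0.5 * 0.262
= -0.13


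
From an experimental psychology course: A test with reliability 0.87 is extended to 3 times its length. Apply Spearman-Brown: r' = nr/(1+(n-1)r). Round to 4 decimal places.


r_new = n*r / (1 + (n-1)*r)
Numerator = 3 * 0.87 = 2.61
Denominator = 1 + 2 * 0.87 = 2.74
r_new = 2.61 / 2.74
= 0.9526


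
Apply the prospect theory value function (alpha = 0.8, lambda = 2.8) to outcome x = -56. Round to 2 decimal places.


Since x = -56 < 0, use v(x) = -lambda*(-x)^alpha
(-x) = 56
56^0.8 = 25.0352
v(-56) = -2.8 * 25.0352
= -70.10


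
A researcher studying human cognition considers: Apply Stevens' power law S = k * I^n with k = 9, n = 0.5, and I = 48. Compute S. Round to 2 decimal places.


S = 9 * 48^0.5
48^0.5 = 6.9282
S = 9 * 6.9282
= 62.35


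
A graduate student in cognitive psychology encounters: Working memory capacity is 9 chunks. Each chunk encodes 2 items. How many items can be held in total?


Total items = chunks * items_per_chunk
= 9 * 2
= 18
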